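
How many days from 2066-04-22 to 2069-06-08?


From 2066-04-22 to 2069-06-08
2066-04-22: days before April = 31 + 28 + 31 = 90 (2066 is not a leap year); day of year = 90 + 22 = 112
2069-06-08: days before June = 31 + 28 + 31 + 30 + 31 = 151 (2069 is not a leap year); day of year = 151 + 8 = 159
Rest of 2066: 365 - 112 = 253
Full years 2067 (365), 2068 (366): 731
Total = 253 + 731 + 159 = 1143

1143 days


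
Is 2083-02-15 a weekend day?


Anchor: Jan 1, 2083. With p = 2083 - 1 = 2082: (p + p//4 - p//100 + p//400) mod 7 = (2082 + 520 - 20 + 5) mod 7 = 2587 mod 7 = 4 -> Friday (Mon=0 ... Sun=6)
Day of year: 46; offset = 45
Weekday index = (4 + 45) mod 7 = 0 -> Monday
Weekend days: Saturday, Sunday

No


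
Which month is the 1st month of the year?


Month 1 of 12

January


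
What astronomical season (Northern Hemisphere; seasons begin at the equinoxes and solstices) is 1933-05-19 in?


Date: May 19
Astronomical Spring (approx.; exact equinox/solstice day varies by year): March 20 to June 20
May 19 falls within the Spring window

Spring


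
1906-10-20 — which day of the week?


Date: October 20, 1906
Anchor: Jan 1, 1906. With p = 1906 - 1 = 1905: (p + p//4 - p//100 + p//400) mod 7 = (1905 + 476 - 19 + 4) mod 7 = 2366 mod 7 = 0 -> Monday (Mon=0 ... Sun=6)
Days before October (Jan-Sep): 273; offset = 273 + 20 - 1 = 292
Weekday index = (0 + 292) mod 7 = 5

Day of the week: Saturday


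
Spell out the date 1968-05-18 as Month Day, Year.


ISO 1968-05-18 parses as year=1968, month=05, day=18
Month 5 -> May

May 18, 1968


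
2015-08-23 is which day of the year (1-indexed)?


Date: August 23, 2015
Days in months 1 through 7: 212
Plus 23 days in August

Day of year: 235


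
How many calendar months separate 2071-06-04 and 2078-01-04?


From June 2071 to January 2078
7 years * 12 = 84 months, minus 5 months = 79

79 months


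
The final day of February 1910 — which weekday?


February 1910 has 28 days
Anchor: Jan 1, 1910. With p = 1910 - 1 = 1909: (p + p//4 - p//100 + p//400) mod 7 = (1909 + 477 - 19 + 4) mod 7 = 2371 mod 7 = 5 -> Saturday (Mon=0 ... Sun=6)
Days before February (Jan): 31; February 1 index = (5 + 31) mod 7 = 1 -> Tuesday
Last day offset: 28 - 1 = 27 days
Weekday index = (1 + 27) mod 7 = 0

Monday, February 28


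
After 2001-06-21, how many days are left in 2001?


Day of year: 172 of 365
Remaining = 365 - 172

193 days


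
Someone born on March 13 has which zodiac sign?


Date: March 13
Conventional tropical zodiac dates: Pisces from February 19 onward; Aries starts March 21
March 13 falls within the Pisces range

Pisces


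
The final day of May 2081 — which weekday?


May 2081 has 31 days
Anchor: Jan 1, 2081. With p = 2081 - 1 = 2080: (p + p//4 - p//100 + p//400) mod 7 = (2080 + 520 - 20 + 5) mod 7 = 2585 mod 7 = 2 -> Wednesday (Mon=0 ... Sun=6)
Days before May (Jan-Apr): 120; May 1 index = (2 + 120) mod 7 = 3 -> Thursday
Last day offset: 31 - 1 = 30 days
Weekday index = (3 + 30) mod 7 = 5

Saturday, May 31


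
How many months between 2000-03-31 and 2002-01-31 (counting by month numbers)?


From March 2000 to January 2002
2 years * 12 = 24 months, minus 2 months = 22

22 months


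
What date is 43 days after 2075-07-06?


Start: 2075-07-06, add 43 days
July 2075 has 31 days: 31 - 6 = 25 days to July 31 -> 18 left
August 2075: 18 <= 31 -> lands on August 18

Result: 2075-08-18


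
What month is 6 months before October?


October is month 10
10 - 6 = 4

April


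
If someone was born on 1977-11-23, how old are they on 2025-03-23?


Birth: 1977-11-23
Reference: 2025-03-23
Year difference: 2025 - 1977 = 48
Birthday not yet reached in 2025, subtract 1

47 years old


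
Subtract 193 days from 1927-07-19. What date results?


Start: 1927-07-19, subtract 193 days
Back 19 days from July 19 reaches June 30, 1927 -> 174 left
June 1927 has 30 days -> back to May 31, 1927 -> 144 left
May 1927 has 31 days -> back to April 30, 1927 -> 113 left
April 1927 has 30 days -> back to March 31, 1927 -> 83 left
March 1927 has 31 days -> back to February 28, 1927 -> 52 left
February 1927 has 28 days -> back to January 31, 1927 -> 24 left
January 1927: 31 - 24 = 7 -> lands on January 7

Result: 1927-01-07


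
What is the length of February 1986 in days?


February 1986 (leap year: no)

28 days


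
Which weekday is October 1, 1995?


Target: October 1, 1995
Anchor: Jan 1, 1995. With p = 1995 - 1 = 1994: (p + p//4 - p//100 + p//400) mod 7 = (1994 + 498 - 19 + 4) mod 7 = 2477 mod 7 = 6 -> Sunday (Mon=0 ... Sun=6)
Days before October (Jan-Sep): 273 days
Weekday index = (6 + 273) mod 7 = 6

Sunday


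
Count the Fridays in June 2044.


June 2044 has 30 days
Anchor: Jan 1, 2044. With p = 2044 - 1 = 2043: (p + p//4 - p//100 + p//400) mod 7 = (2043 + 510 - 20 + 5) mod 7 = 2538 mod 7 = 4 -> Friday (Mon=0 ... Sun=6)
Days before June (Jan-May): 152; June 1 index = (4 + 152) mod 7 = 2 -> Wednesday
First Friday is June 3
Fridays: 3, 10, 17, 24

4 Fridays


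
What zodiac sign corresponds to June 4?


Date: June 4
Conventional tropical zodiac dates: Gemini from May 21 onward; Cancer starts June 21
June 4 falls within the Gemini range

Gemini


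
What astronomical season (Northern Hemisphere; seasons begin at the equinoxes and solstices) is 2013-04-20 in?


Date: April 20
Astronomical Spring (approx.; exact equinox/solstice day varies by year): March 20 to June 20
April 20 falls within the Spring window

Spring


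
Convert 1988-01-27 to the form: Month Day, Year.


ISO 1988-01-27 parses as year=1988, month=01, day=27
Month 1 -> January

January 27, 1988


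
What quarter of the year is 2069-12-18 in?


Month: December (month 12)
Q1: Jan-Mar, Q2: Apr-Jun, Q3: Jul-Sep, Q4: Oct-Dec

Q4


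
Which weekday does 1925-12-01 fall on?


Date: December 1, 1925
Anchor: Jan 1, 1925. With p = 1925 - 1 = 1924: (p + p//4 - p//100 + p//400) mod 7 = (1924 + 481 - 19 + 4) mod 7 = 2390 mod 7 = 3 -> Thursday (Mon=0 ... Sun=6)
Days before December (Jan-Nov): 334; offset = 334 + 1 - 1 = 334
Weekday index = (3 + 334) mod 7 = 1

Day of the week: Tuesday


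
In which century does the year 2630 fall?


Century = (year - 1) // 100 + 1
= (2630 - 1) // 100 + 1
= 2629 // 100 + 1
= 26 + 1

27th century


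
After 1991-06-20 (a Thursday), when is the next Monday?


Current: Thursday
Target: Monday
Days ahead: 4

Next Monday: 1991-06-24


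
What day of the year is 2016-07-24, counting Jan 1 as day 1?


Date: July 24, 2016
Days in months 1 through 6: 182
Plus 24 days in July

Day of year: 206


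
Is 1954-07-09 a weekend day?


Anchor: Jan 1, 1954. With p = 1954 - 1 = 1953: (p + p//4 - p//100 + p//400) mod 7 = (1953 + 488 - 19 + 4) mod 7 = 2426 mod 7 = 4 -> Friday (Mon=0 ... Sun=6)
Day of year: 190; offset = 189
Weekday index = (4 + 189) mod 7 = 4 -> Friday
Weekend days: Saturday, Sunday

No


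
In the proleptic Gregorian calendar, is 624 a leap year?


Gregorian leap year rule: divisible by 4, but not by 100, unless also by 400.
624 is divisible by 4 but not 100 -> leap year

Yes


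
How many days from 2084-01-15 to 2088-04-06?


From 2084-01-15 to 2088-04-06
2084-01-15: day of year = 15
2088-04-06: days before April = 31 + 29 + 31 = 91 (2088 is a leap year); day of year = 91 + 6 = 97
Rest of 2084: 366 - 15 = 351
Full years 2085 (365), 2086 (365), 2087 (365): 1095
Total = 351 + 1095 + 97 = 1543

1543 days


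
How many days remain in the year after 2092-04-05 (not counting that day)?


Day of year: 96 of 366
Remaining = 366 - 96

270 days


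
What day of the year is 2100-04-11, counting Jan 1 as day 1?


Date: April 11, 2100
Days in months 1 through 3: 90
Plus 11 days in April

Day of year: 101


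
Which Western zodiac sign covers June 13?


Date: June 13
Conventional tropical zodiac dates: Gemini from May 21 onward; Cancer starts June 21
June 13 falls within the Gemini range

Gemini


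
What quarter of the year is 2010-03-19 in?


Month: March (month 3)
Q1: Jan-Mar, Q2: Apr-Jun, Q3: Jul-Sep, Q4: Oct-Dec

Q1


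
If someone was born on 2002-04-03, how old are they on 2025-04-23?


Birth: 2002-04-03
Reference: 2025-04-23
Year difference: 2025 - 2002 = 23

23 years old


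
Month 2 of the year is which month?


Month 2 of 12

February


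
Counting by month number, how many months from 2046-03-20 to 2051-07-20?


From March 2046 to July 2051
5 years * 12 = 60 months, plus 4 months = 64

64 months


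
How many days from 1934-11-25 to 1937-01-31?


From 1934-11-25 to 1937-01-31
1934-11-25: days before November = 31 + 28 + 31 + 30 + 31 + 30 + 31 + 31 + 30 + 31 = 304 (1934 is not a leap year); day of year = 304 + 25 = 329
1937-01-31: day of year = 31
Rest of 1934: 365 - 329 = 36
Full years 1935 (365), 1936 (366): 731
Total = 36 + 731 + 31 = 798

798 days


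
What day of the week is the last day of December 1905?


December 1905 has 31 days
Anchor: Jan 1, 1905. With p = 1905 - 1 = 1904: (p + p//4 - p//100 + p//400) mod 7 = (1904 + 476 - 19 + 4) mod 7 = 2365 mod 7 = 6 -> Sunday (Mon=0 ... Sun=6)
Days before December (Jan-Nov): 334; December 1 index = (6 + 334) mod 7 = 4 -> Friday
Last day offset: 31 - 1 = 30 days
Weekday index = (4 + 30) mod 7 = 6

Sunday, December 31


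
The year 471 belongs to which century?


Century = (year - 1) // 100 + 1
= (471 - 1) // 100 + 1
= 470 // 100 + 1
= 4 + 1

5th century


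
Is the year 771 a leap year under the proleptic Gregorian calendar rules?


Gregorian leap year rule: divisible by 4, but not by 100, unless also by 400.
771 is not divisible by 4 -> not a leap year

No


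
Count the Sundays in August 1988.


August 1988 has 31 days
Anchor: Jan 1, 1988. With p = 1988 - 1 = 1987: (p + p//4 - p//100 + p//400) mod 7 = (1987 + 496 - 19 + 4) mod 7 = 2468 mod 7 = 4 -> Friday (Mon=0 ... Sun=6)
Days before August (Jan-Jul): 213; August 1 index = (4 + 213) mod 7 = 0 -> Monday
First Sunday is August 7
Sundays: 7, 14, 21, 28

4 Sundays


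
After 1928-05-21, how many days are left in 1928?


Day of year: 142 of 366
Remaining = 366 - 142

224 days


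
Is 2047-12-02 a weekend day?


Anchor: Jan 1, 2047. With p = 2047 - 1 = 2046: (p + p//4 - p//100 + p//400) mod 7 = (2046 + 511 - 20 + 5) mod 7 = 2542 mod 7 = 1 -> Tuesday (Mon=0 ... Sun=6)
Day of year: 336; offset = 335
Weekday index = (1 + 335) mod 7 = 0 -> Monday
Weekend days: Saturday, Sunday

No


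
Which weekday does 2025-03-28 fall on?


Date: March 28, 2025
Anchor: Jan 1, 2025. With p = 2025 - 1 = 2024: (p + p//4 - p//100 + p//400) mod 7 = (2024 + 506 - 20 + 5) mod 7 = 2515 mod 7 = 2 -> Wednesday (Mon=0 ... Sun=6)
Days before March (Jan-Feb): 59; offset = 59 + 28 - 1 = 86
Weekday index = (2 + 86) mod 7 = 4

Day of the week: Friday


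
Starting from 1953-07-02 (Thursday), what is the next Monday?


Current: Thursday
Target: Monday
Days ahead: 4

Next Monday: 1953-07-06


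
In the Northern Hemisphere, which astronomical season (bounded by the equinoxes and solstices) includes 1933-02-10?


Date: February 10
Astronomical Winter (approx.; exact equinox/solstice day varies by year): December 21 to March 19
February 10 falls within the Winter window

Winter


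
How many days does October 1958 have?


October 1958

31 days


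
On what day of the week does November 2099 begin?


Target: November 1, 2099
Anchor: Jan 1, 2099. With p = 2099 - 1 = 2098: (p + p//4 - p//100 + p//400) mod 7 = (2098 + 524 - 20 + 5) mod 7 = 2607 mod 7 = 3 -> Thursday (Mon=0 ... Sun=6)
Days before November (Jan-Oct): 304 days
Weekday index = (3 + 304) mod 7 = 6

Sunday


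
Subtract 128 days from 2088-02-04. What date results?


Start: 2088-02-04, subtract 128 days
Back 4 days from February 4 reaches January 31, 2088 -> 124 left
January 2088 has 31 days -> back to December 31, 2087 -> 93 left
December 2087 has 31 days -> back to November 30, 2087 -> 62 left
November 2087 has 30 days -> back to October 31, 2087 -> 32 left
October 2087 has 31 days -> back to September 30, 2087 -> 1 left
September 2087: 30 - 1 = 29 -> lands on September 29

Result: 2087-09-29


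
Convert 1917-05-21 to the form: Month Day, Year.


ISO 1917-05-21 parses as year=1917, month=05, day=21
Month 5 -> May

May 21, 1917


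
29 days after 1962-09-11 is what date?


Start: 1962-09-11, add 29 days
September 1962 has 30 days: 30 - 11 = 19 days to September 30 -> 10 left
October 1962: 10 <= 31 -> lands on October 10

Result: 1962-10-10


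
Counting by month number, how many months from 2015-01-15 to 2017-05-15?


From January 2015 to May 2017
2 years * 12 = 24 months, plus 4 months = 28

28 months


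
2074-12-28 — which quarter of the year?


Month: December (month 12)
Q1: Jan-Mar, Q2: Apr-Jun, Q3: Jul-Sep, Q4: Oct-Dec

Q4


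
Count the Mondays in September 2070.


September 2070 has 30 days
Anchor: Jan 1, 2070. With p = 2070 - 1 = 2069: (p + p//4 - p//100 + p//400) mod 7 = (2069 + 517 - 20 + 5) mod 7 = 2571 mod 7 = 2 -> Wednesday (Mon=0 ... Sun=6)
Days before September (Jan-Aug): 243; September 1 index = (2 + 243) mod 7 = 0 -> Monday
First Monday is September 1
Mondays: 1, 8, 15, 22, 29

5 Mondays


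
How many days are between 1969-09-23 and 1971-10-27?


From 1969-09-23 to 1971-10-27
1969-09-23: days before September = 31 + 28 + 31 + 30 + 31 + 30 + 31 + 31 = 243 (1969 is not a leap year); day of year = 243 + 23 = 266
1971-10-27: days before October = 31 + 28 + 31 + 30 + 31 + 30 + 31 + 31 + 30 = 273 (1971 is not a leap year); day of year = 273 + 27 = 300
Rest of 1969: 365 - 266 = 99
Full years 1970 (365): 365
Total = 99 + 365 + 300 = 764

764 days


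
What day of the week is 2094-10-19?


Date: October 19, 2094
Anchor: Jan 1, 2094. With p = 2094 - 1 = 2093: (p + p//4 - p//100 + p//400) mod 7 = (2093 + 523 - 20 + 5) mod 7 = 2601 mod 7 = 4 -> Friday (Mon=0 ... Sun=6)
Days before October (Jan-Sep): 273; offset = 273 + 19 - 1 = 291
Weekday index = (4 + 291) mod 7 = 1

Day of the week: Tuesday


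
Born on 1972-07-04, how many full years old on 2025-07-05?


Birth: 1972-07-04
Reference: 2025-07-05
Year difference: 2025 - 1972 = 53

53 years old


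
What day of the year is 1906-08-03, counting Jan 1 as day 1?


Date: August 3, 1906
Days in months 1 through 7: 212
Plus 3 days in August

Day of year: 215


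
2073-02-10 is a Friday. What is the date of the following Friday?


Current: Friday
Target: Friday
Days ahead: 7

Next Friday: 2073-02-17


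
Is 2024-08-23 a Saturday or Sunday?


Anchor: Jan 1, 2024. With p = 2024 - 1 = 2023: (p + p//4 - p//100 + p//400) mod 7 = (2023 + 505 - 20 + 5) mod 7 = 2513 mod 7 = 0 -> Monday (Mon=0 ... Sun=6)
Day of year: 236; offset = 235
Weekday index = (0 + 235) mod 7 = 4 -> Friday
Weekend days: Saturday, Sunday

No


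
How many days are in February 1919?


February 1919 (leap year: no)

28 days


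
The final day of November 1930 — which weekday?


November 1930 has 30 days
Anchor: Jan 1, 1930. With p = 1930 - 1 = 1929: (p + p//4 - p//100 + p//400) mod 7 = (1929 + 482 - 19 + 4) mod 7 = 2396 mod 7 = 2 -> Wednesday (Mon=0 ... Sun=6)
Days before November (Jan-Oct): 304; November 1 index = (2 + 304) mod 7 = 5 -> Saturday
Last day offset: 30 - 1 = 29 days
Weekday index = (5 + 29) mod 7 = 6

Sunday, November 30


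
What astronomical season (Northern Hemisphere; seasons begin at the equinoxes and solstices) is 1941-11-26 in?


Date: November 26
Astronomical Autumn (approx.; exact equinox/solstice day varies by year): September 22 to December 20
November 26 falls within the Autumn window

Autumn


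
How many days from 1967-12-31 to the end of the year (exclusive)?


Day of year: 365 of 365
Remaining = 365 - 365

0 days


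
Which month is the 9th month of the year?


Month 9 of 12

September


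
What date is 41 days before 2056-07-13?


Start: 2056-07-13, subtract 41 days
Back 13 days from July 13 reaches June 30, 2056 -> 28 left
June 2056: 30 - 28 = 2 -> lands on June 2

Result: 2056-06-02


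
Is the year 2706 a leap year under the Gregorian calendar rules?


Gregorian leap year rule: divisible by 4, but not by 100, unless also by 400.
2706 is not divisible by 4 -> not a leap year

No


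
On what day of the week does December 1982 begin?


Target: December 1, 1982
Anchor: Jan 1, 1982. With p = 1982 - 1 = 1981: (p + p//4 - p//100 + p//400) mod 7 = (1981 + 495 - 19 + 4) mod 7 = 2461 mod 7 = 4 -> Friday (Mon=0 ... Sun=6)
Days before December (Jan-Nov): 334 days
Weekday index = (4 + 334) mod 7 = 2

Wednesday


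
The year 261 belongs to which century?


Century = (year - 1) // 100 + 1
= (261 - 1) // 100 + 1
= 260 // 100 + 1
= 2 + 1

3rd century


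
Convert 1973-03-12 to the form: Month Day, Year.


ISO 1973-03-12 parses as year=1973, month=03, day=12
Month 3 -> March

March 12, 1973


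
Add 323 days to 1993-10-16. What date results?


Start: 1993-10-16, add 323 days
October 1993 has 31 days: 31 - 16 = 15 days to October 31 -> 308 left
November 1993 has 30 days -> 278 left
December 1993 has 31 days -> 247 left
January 1994 has 31 days -> 216 left
February 1994 has 28 days -> 188 left
March 1994 has 31 days -> 157 left
April 1994 has 30 days -> 127 left
May 1994 has 31 days -> 96 left
June 1994 has 30 days -> 66 left
July 1994 has 31 days -> 35 left
August 1994 has 31 days -> 4 left
September 1994: 4 <= 30 -> lands on September 4

Result: 1994-09-04


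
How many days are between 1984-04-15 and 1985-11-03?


From 1984-04-15 to 1985-11-03
1984-04-15: days before April = 31 + 29 + 31 = 91 (1984 is a leap year); day of year = 91 + 15 = 106
1985-11-03: days before November = 31 + 28 + 31 + 30 + 31 + 30 + 31 + 31 + 30 + 31 = 304 (1985 is not a leap year); day of year = 304 + 3 = 307
Rest of 1984: 366 - 106 = 260
Total = 260 + 307 = 567

567 days


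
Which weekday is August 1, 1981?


Target: August 1, 1981
Anchor: Jan 1, 1981. With p = 1981 - 1 = 1980: (p + p//4 - p//100 + p//400) mod 7 = (1980 + 495 - 19 + 4) mod 7 = 2460 mod 7 = 3 -> Thursday (Mon=0 ... Sun=6)
Days before August (Jan-Jul): 212 days
Weekday index = (3 + 212) mod 7 = 5

Saturday


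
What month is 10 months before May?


May is month 5
5 - 10 = -5; wrap: -5 + 12 = 7

July


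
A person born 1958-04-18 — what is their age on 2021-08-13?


Birth: 1958-04-18
Reference: 2021-08-13
Year difference: 2021 - 1958 = 63

63 years old


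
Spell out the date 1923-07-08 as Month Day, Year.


ISO 1923-07-08 parses as year=1923, month=07, day=08
Month 7 -> July

July 8, 1923


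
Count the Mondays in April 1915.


April 1915 has 30 days
Anchor: Jan 1, 1915. With p = 1915 - 1 = 1914: (p + p//4 - p//100 + p//400) mod 7 = (1914 + 478 - 19 + 4) mod 7 = 2377 mod 7 = 4 -> Friday (Mon=0 ... Sun=6)
Days before April (Jan-Mar): 90; April 1 index = (4 + 90) mod 7 = 3 -> Thursday
First Monday is April 5
Mondays: 5, 12, 19, 26

4 Mondays


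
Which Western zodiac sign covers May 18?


Date: May 18
Conventional tropical zodiac dates: Taurus from April 20 onward; Gemini starts May 21
May 18 falls within the Taurus range

Taurus


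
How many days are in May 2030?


May 2030

31 days


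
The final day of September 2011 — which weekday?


September 2011 has 30 days
Anchor: Jan 1, 2011. With p = 2011 - 1 = 2010: (p + p//4 - p//100 + p//400) mod 7 = (2010 + 502 - 20 + 5) mod 7 = 2497 mod 7 = 5 -> Saturday (Mon=0 ... Sun=6)
Days before September (Jan-Aug): 243; September 1 index = (5 + 243) mod 7 = 3 -> Thursday
Last day offset: 30 - 1 = 29 days
Weekday index = (3 + 29) mod 7 = 4

Friday, September 30


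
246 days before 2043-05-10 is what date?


Start: 2043-05-10, subtract 246 days
Back 10 days from May 10 reaches April 30, 2043 -> 236 left
April 2043 has 30 days -> back to March 31, 2043 -> 206 left
March 2043 has 31 days -> back to February 28, 2043 -> 175 left
February 2043 has 28 days -> back to January 31, 2043 -> 147 left
January 2043 has 31 days -> back to December 31, 2042 -> 116 left
December 2042 has 31 days -> back to November 30, 2042 -> 85 left
November 2042 has 30 days -> back to October 31, 2042 -> 55 left
October 2042 has 31 days -> back to September 30, 2042 -> 24 left
September 2042: 30 - 24 = 6 -> lands on September 6

Result: 2042-09-06


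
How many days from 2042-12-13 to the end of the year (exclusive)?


Day of year: 347 of 365
Remaining = 365 - 347

18 days


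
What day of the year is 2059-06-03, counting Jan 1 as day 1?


Date: June 3, 2059
Days in months 1 through 5: 151
Plus 3 days in June

Day of year: 154


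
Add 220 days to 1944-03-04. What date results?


Start: 1944-03-04, add 220 days
March 1944 has 31 days: 31 - 4 = 27 days to March 31 -> 193 left
April 1944 has 30 days -> 163 left
May 1944 has 31 days -> 132 left
June 1944 has 30 days -> 102 left
July 1944 has 31 days -> 71 left
August 1944 has 31 days -> 40 left
September 1944 has 30 days -> 10 left
October 1944: 10 <= 31 -> lands on October 10

Result: 1944-10-10


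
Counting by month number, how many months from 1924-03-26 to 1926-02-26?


From March 1924 to February 1926
2 years * 12 = 24 months, minus 1 month = 23

23 months


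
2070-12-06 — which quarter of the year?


Month: December (month 12)
Q1: Jan-Mar, Q2: Apr-Jun, Q3: Jul-Sep, Q4: Oct-Dec

Q4


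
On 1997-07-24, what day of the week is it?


Date: July 24, 1997
Anchor: Jan 1, 1997. With p = 1997 - 1 = 1996: (p + p//4 - p//100 + p//400) mod 7 = (1996 + 499 - 19 + 4) mod 7 = 2480 mod 7 = 2 -> Wednesday (Mon=0 ... Sun=6)
Days before July (Jan-Jun): 181; offset = 181 + 24 - 1 = 204
Weekday index = (2 + 204) mod 7 = 3

Day of the week: Thursday


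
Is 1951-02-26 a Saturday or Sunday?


Anchor: Jan 1, 1951. With p = 1951 - 1 = 1950: (p + p//4 - p//100 + p//400) mod 7 = (1950 + 487 - 19 + 4) mod 7 = 2422 mod 7 = 0 -> Monday (Mon=0 ... Sun=6)
Day of year: 57; offset = 56
Weekday index = (0 + 56) mod 7 = 0 -> Monday
Weekend days: Saturday, Sunday

No


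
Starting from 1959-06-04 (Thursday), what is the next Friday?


Current: Thursday
Target: Friday
Days ahead: 1

Next Friday: 1959-06-05


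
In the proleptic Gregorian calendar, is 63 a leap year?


Gregorian leap year rule: divisible by 4, but not by 100, unless also by 400.
63 is not divisible by 4 -> not a leap year

No


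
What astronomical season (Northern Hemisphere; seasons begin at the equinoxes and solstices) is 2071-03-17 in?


Date: March 17
Astronomical Winter (approx.; exact equinox/solstice day varies by year): December 21 to March 19
March 17 falls within the Winter window

Winter


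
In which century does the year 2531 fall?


Century = (year - 1) // 100 + 1
= (2531 - 1) // 100 + 1
= 2530 // 100 + 1
= 25 + 1

26th century


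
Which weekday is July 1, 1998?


Target: July 1, 1998
Anchor: Jan 1, 1998. With p = 1998 - 1 = 1997: (p + p//4 - p//100 + p//400) mod 7 = (1997 + 499 - 19 + 4) mod 7 = 2481 mod 7 = 3 -> Thursday (Mon=0 ... Sun=6)
Days before July (Jan-Jun): 181 days
Weekday index = (3 + 181) mod 7 = 2

Wednesday


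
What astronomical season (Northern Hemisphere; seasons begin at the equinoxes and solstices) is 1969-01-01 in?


Date: January 1
Astronomical Winter (approx.; exact equinox/solstice day varies by year): December 21 to March 19
January 1 falls within the Winter window

Winter


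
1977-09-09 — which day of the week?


Date: September 9, 1977
Anchor: Jan 1, 1977. With p = 1977 - 1 = 1976: (p + p//4 - p//100 + p//400) mod 7 = (1976 + 494 - 19 + 4) mod 7 = 2455 mod 7 = 5 -> Saturday (Mon=0 ... Sun=6)
Days before September (Jan-Aug): 243; offset = 243 + 9 - 1 = 251
Weekday index = (5 + 251) mod 7 = 4

Day of the week: Friday


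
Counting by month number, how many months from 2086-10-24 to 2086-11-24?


From October 2086 to November 2086
0 years * 12 = 0 months, plus 1 month = 1

1 month


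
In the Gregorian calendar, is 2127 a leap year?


Gregorian leap year rule: divisible by 4, but not by 100, unless also by 400.
2127 is not divisible by 4 -> not a leap year

No


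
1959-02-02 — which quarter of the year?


Month: February (month 2)
Q1: Jan-Mar, Q2: Apr-Jun, Q3: Jul-Sep, Q4: Oct-Dec

Q1


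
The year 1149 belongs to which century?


Century = (year - 1) // 100 + 1
= (1149 - 1) // 100 + 1
= 1148 // 100 + 1
= 11 + 1

12th century


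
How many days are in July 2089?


July 2089

31 days


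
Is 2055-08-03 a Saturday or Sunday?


Anchor: Jan 1, 2055. With p = 2055 - 1 = 2054: (p + p//4 - p//100 + p//400) mod 7 = (2054 + 513 - 20 + 5) mod 7 = 2552 mod 7 = 4 -> Friday (Mon=0 ... Sun=6)
Day of year: 215; offset = 214
Weekday index = (4 + 214) mod 7 = 1 -> Tuesday
Weekend days: Saturday, Sunday

No


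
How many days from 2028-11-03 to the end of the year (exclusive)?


Day of year: 308 of 366
Remaining = 366 - 308

58 days


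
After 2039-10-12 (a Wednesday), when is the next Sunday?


Current: Wednesday
Target: Sunday
Days ahead: 4

Next Sunday: 2039-10-16


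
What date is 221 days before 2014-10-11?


Start: 2014-10-11, subtract 221 days
Back 11 days from October 11 reaches September 30, 2014 -> 210 left
September 2014 has 30 days -> back to August 31, 2014 -> 180 left
August 2014 has 31 days -> back to July 31, 2014 -> 149 left
July 2014 has 31 days -> back to June 30, 2014 -> 118 left
June 2014 has 30 days -> back to May 31, 2014 -> 88 left
May 2014 has 31 days -> back to April 30, 2014 -> 57 left
April 2014 has 30 days -> back to March 31, 2014 -> 27 left
March 2014: 31 - 27 = 4 -> lands on March 4

Result: 2014-03-04


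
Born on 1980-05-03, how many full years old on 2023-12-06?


Birth: 1980-05-03
Reference: 2023-12-06
Year difference: 2023 - 1980 = 43

43 years old


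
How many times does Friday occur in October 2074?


October 2074 has 31 days
Anchor: Jan 1, 2074. With p = 2074 - 1 = 2073: (p + p//4 - p//100 + p//400) mod 7 = (2073 + 518 - 20 + 5) mod 7 = 2576 mod 7 = 0 -> Monday (Mon=0 ... Sun=6)
Days before October (Jan-Sep): 273; October 1 index = (0 + 273) mod 7 = 0 -> Monday
First Friday is October 5
Fridays: 5, 12, 19, 26

4 Fridays


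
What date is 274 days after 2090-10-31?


Start: 2090-10-31, add 274 days
October 31 is the last day of October 2090 -> 274 left
November 2090 has 30 days -> 244 left
December 2090 has 31 days -> 213 left
January 2091 has 31 days -> 182 left
February 2091 has 28 days -> 154 left
March 2091 has 31 days -> 123 left
April 2091 has 30 days -> 93 left
May 2091 has 31 days -> 62 left
June 2091 has 30 days -> 32 left
July 2091 has 31 days -> 1 left
August 2091: 1 <= 31 -> lands on August 1

Result: 2091-08-01


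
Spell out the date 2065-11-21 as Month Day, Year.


ISO 2065-11-21 parses as year=2065, month=11, day=21
Month 11 -> November

November 21, 2065


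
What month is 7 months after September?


September is month 9
9 + 7 = 16; wrap: 16 - 12 = 4

April


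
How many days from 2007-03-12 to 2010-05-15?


From 2007-03-12 to 2010-05-15
2007-03-12: days before March = 31 + 28 = 59 (2007 is not a leap year); day of year = 59 + 12 = 71
2010-05-15: days before May = 31 + 28 + 31 + 30 = 120 (2010 is not a leap year); day of year = 120 + 15 = 135
Rest of 2007: 365 - 71 = 294
Full years 2008 (366), 2009 (365): 731
Total = 294 + 731 + 135 = 1160

1160 days


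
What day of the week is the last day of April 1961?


April 1961 has 30 days
Anchor: Jan 1, 1961. With p = 1961 - 1 = 1960: (p + p//4 - p//100 + p//400) mod 7 = (1960 + 490 - 19 + 4) mod 7 = 2435 mod 7 = 6 -> Sunday (Mon=0 ... Sun=6)
Days before April (Jan-Mar): 90; April 1 index = (6 + 90) mod 7 = 5 -> Saturday
Last day offset: 30 - 1 = 29 days
Weekday index = (5 + 29) mod 7 = 6

Sunday, April 30


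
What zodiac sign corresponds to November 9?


Date: November 9
Conventional tropical zodiac dates: Scorpio from October 23 onward; Sagittarius starts November 22
November 9 falls within the Scorpio range

Scorpio


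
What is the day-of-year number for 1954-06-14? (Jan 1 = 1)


Date: June 14, 1954
Days in months 1 through 5: 151
Plus 14 days in June

Day of year: 165


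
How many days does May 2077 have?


May 2077

31 days


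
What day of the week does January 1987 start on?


Target: January 1, 1987
Anchor: Jan 1, 1987. With p = 1987 - 1 = 1986: (p + p//4 - p//100 + p//400) mod 7 = (1986 + 496 - 19 + 4) mod 7 = 2467 mod 7 = 3 -> Thursday (Mon=0 ... Sun=6)
Offset from anchor: 0 days
Weekday index = (3 + 0) mod 7 = 3

Thursday


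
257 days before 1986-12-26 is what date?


Start: 1986-12-26, subtract 257 days
Back 26 days from December 26 reaches November 30, 1986 -> 231 left
November 1986 has 30 days -> back to October 31, 1986 -> 201 left
October 1986 has 31 days -> back to September 30, 1986 -> 170 left
September 1986 has 30 days -> back to August 31, 1986 -> 140 left
August 1986 has 31 days -> back to July 31, 1986 -> 109 left
July 1986 has 31 days -> back to June 30, 1986 -> 78 left
June 1986 has 30 days -> back to May 31, 1986 -> 48 left
May 1986 has 31 days -> back to April 30, 1986 -> 17 left
April 1986: 30 - 17 = 13 -> lands on April 13

Result: 1986-04-13


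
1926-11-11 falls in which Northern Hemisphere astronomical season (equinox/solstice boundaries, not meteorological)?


Date: November 11
Astronomical Autumn (approx.; exact equinox/solstice day varies by year): September 22 to December 20
November 11 falls within the Autumn window

Autumn


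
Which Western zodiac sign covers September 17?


Date: September 17
Conventional tropical zodiac dates: Virgo from August 23 onward; Libra starts September 23
September 17 falls within the Virgo range

Virgo


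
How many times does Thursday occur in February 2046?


February 2046 has 28 days
Anchor: Jan 1, 2046. With p = 2046 - 1 = 2045: (p + p//4 - p//100 + p//400) mod 7 = (2045 + 511 - 20 + 5) mod 7 = 2541 mod 7 = 0 -> Monday (Mon=0 ... Sun=6)
Days before February (Jan): 31; February 1 index = (0 + 31) mod 7 = 3 -> Thursday
First Thursday is February 1
Thursdays: 1, 8, 15, 22

4 Thursdays


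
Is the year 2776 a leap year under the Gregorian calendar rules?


Gregorian leap year rule: divisible by 4, but not by 100, unless also by 400.
2776 is divisible by 4 but not 100 -> leap year

Yes


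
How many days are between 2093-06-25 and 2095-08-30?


From 2093-06-25 to 2095-08-30
2093-06-25: days before June = 31 + 28 + 31 + 30 + 31 = 151 (2093 is not a leap year); day of year = 151 + 25 = 176
2095-08-30: days before August = 31 + 28 + 31 + 30 + 31 + 30 + 31 = 212 (2095 is not a leap year); day of year = 212 + 30 = 242
Rest of 2093: 365 - 176 = 189
Full years 2094 (365): 365
Total = 189 + 365 + 242 = 796

796 days


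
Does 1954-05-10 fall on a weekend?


Anchor: Jan 1, 1954. With p = 1954 - 1 = 1953: (p + p//4 - p//100 + p//400) mod 7 = (1953 + 488 - 19 + 4) mod 7 = 2426 mod 7 = 4 -> Friday (Mon=0 ... Sun=6)
Day of year: 130; offset = 129
Weekday index = (4 + 129) mod 7 = 0 -> Monday
Weekend days: Saturday, Sunday

No


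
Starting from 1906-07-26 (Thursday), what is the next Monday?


Current: Thursday
Target: Monday
Days ahead: 4

Next Monday: 1906-07-30


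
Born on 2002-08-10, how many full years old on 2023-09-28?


Birth: 2002-08-10
Reference: 2023-09-28
Year difference: 2023 - 2002 = 21

21 years old


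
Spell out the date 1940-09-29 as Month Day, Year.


ISO 1940-09-29 parses as year=1940, month=09, day=29
Month 9 -> September

September 29, 1940


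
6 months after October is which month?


October is month 10
10 + 6 = 16; wrap: 16 - 12 = 4

April


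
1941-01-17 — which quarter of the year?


Month: January (month 1)
Q1: Jan-Mar, Q2: Apr-Jun, Q3: Jul-Sep, Q4: Oct-Dec

Q1


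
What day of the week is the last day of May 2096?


May 2096 has 31 days
Anchor: Jan 1, 2096. With p = 2096 - 1 = 2095: (p + p//4 - p//100 + p//400) mod 7 = (2095 + 523 - 20 + 5) mod 7 = 2603 mod 7 = 6 -> Sunday (Mon=0 ... Sun=6)
Days before May (Jan-Apr): 121; May 1 index = (6 + 121) mod 7 = 1 -> Tuesday
Last day offset: 31 - 1 = 30 days
Weekday index = (1 + 30) mod 7 = 3

Thursday, May 31


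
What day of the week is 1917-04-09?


Date: April 9, 1917
Anchor: Jan 1, 1917. With p = 1917 - 1 = 1916: (p + p//4 - p//100 + p//400) mod 7 = (1916 + 479 - 19 + 4) mod 7 = 2380 mod 7 = 0 -> Monday (Mon=0 ... Sun=6)
Days before April (Jan-Mar): 90; offset = 90 + 9 - 1 = 98
Weekday index = (0 + 98) mod 7 = 0

Day of the week: Monday


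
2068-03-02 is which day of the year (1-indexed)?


Date: March 2, 2068
Days in months 1 through 2: 60
Plus 2 days in March

Day of year: 62


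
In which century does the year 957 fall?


Century = (year - 1) // 100 + 1
= (957 - 1) // 100 + 1
= 956 // 100 + 1
= 9 + 1

10th century


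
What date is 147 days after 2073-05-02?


Start: 2073-05-02, add 147 days
May 2073 has 31 days: 31 - 2 = 29 days to May 31 -> 118 left
June 2073 has 30 days -> 88 left
July 2073 has 31 days -> 57 left
August 2073 has 31 days -> 26 left
September 2073: 26 <= 30 -> lands on September 26

Result: 2073-09-26


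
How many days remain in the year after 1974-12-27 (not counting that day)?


Day of year: 361 of 365
Remaining = 365 - 361

4 days


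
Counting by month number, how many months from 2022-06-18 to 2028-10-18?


From June 2022 to October 2028
6 years * 12 = 72 months, plus 4 months = 76

76 months


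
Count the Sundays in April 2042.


April 2042 has 30 days
Anchor: Jan 1, 2042. With p = 2042 - 1 = 2041: (p + p//4 - p//100 + p//400) mod 7 = (2041 + 510 - 20 + 5) mod 7 = 2536 mod 7 = 2 -> Wednesday (Mon=0 ... Sun=6)
Days before April (Jan-Mar): 90; April 1 index = (2 + 90) mod 7 = 1 -> Tuesday
First Sunday is April 6
Sundays: 6, 13, 20, 27

4 Sundays


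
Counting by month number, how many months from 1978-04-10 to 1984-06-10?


From April 1978 to June 1984
6 years * 12 = 72 months, plus 2 months = 74

74 months


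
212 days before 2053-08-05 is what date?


Start: 2053-08-05, subtract 212 days
Back 5 days from August 5 reaches July 31, 2053 -> 207 left
July 2053 has 31 days -> back to June 30, 2053 -> 176 left
June 2053 has 30 days -> back to May 31, 2053 -> 146 left
May 2053 has 31 days -> back to April 30, 2053 -> 115 left
April 2053 has 30 days -> back to March 31, 2053 -> 85 left
March 2053 has 31 days -> back to February 28, 2053 -> 54 left
February 2053 has 28 days -> back to January 31, 2053 -> 26 left
January 2053: 31 - 26 = 5 -> lands on January 5

Result: 2053-01-05


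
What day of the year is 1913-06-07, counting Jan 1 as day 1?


Date: June 7, 1913
Days in months 1 through 5: 151
Plus 7 days in June

Day of year: 158


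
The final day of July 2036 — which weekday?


July 2036 has 31 days
Anchor: Jan 1, 2036. With p = 2036 - 1 = 2035: (p + p//4 - p//100 + p//400) mod 7 = (2035 + 508 - 20 + 5) mod 7 = 2528 mod 7 = 1 -> Tuesday (Mon=0 ... Sun=6)
Days before July (Jan-Jun): 182; July 1 index = (1 + 182) mod 7 = 1 -> Tuesday
Last day offset: 31 - 1 = 30 days
Weekday index = (1 + 30) mod 7 = 3

Thursday, July 31


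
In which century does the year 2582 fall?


Century = (year - 1) // 100 + 1
= (2582 - 1) // 100 + 1
= 2581 // 100 + 1
= 25 + 1

26th century


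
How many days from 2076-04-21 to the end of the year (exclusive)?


Day of year: 112 of 366
Remaining = 366 - 112

254 days


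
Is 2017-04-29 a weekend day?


Anchor: Jan 1, 2017. With p = 2017 - 1 = 2016: (p + p//4 - p//100 + p//400) mod 7 = (2016 + 504 - 20 + 5) mod 7 = 2505 mod 7 = 6 -> Sunday (Mon=0 ... Sun=6)
Day of year: 119; offset = 118
Weekday index = (6 + 118) mod 7 = 5 -> Saturday
Weekend days: Saturday, Sunday

Yes


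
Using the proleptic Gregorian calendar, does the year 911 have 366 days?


Gregorian leap year rule: divisible by 4, but not by 100, unless also by 400.
911 is not divisible by 4 -> not a leap year

No


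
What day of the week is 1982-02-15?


Date: February 15, 1982
Anchor: Jan 1, 1982. With p = 1982 - 1 = 1981: (p + p//4 - p//100 + p//400) mod 7 = (1981 + 495 - 19 + 4) mod 7 = 2461 mod 7 = 4 -> Friday (Mon=0 ... Sun=6)
Days before February (Jan): 31; offset = 31 + 15 - 1 = 45
Weekday index = (4 + 45) mod 7 = 0

Day of the week: Monday


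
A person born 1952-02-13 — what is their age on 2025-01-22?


Birth: 1952-02-13
Reference: 2025-01-22
Year difference: 2025 - 1952 = 73
Birthday not yet reached in 2025, subtract 1

72 years old


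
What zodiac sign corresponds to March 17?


Date: March 17
Conventional tropical zodiac dates: Pisces from February 19 onward; Aries starts March 21
March 17 falls within the Pisces range

Pisces


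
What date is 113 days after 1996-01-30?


Start: 1996-01-30, add 113 days
January 1996 has 31 days: 31 - 30 = 1 day to January 31 -> 112 left
February 1996 has 29 days -> 83 left
March 1996 has 31 days -> 52 left
April 1996 has 30 days -> 22 left
May 1996: 22 <= 31 -> lands on May 22

Result: 1996-05-22


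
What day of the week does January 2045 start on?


Target: January 1, 2045
Anchor: Jan 1, 2045. With p = 2045 - 1 = 2044: (p + p//4 - p//100 + p//400) mod 7 = (2044 + 511 - 20 + 5) mod 7 = 2540 mod 7 = 6 -> Sunday (Mon=0 ... Sun=6)
Offset from anchor: 0 days
Weekday index = (6 + 0) mod 7 = 6

Sunday


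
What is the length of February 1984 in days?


February 1984 (leap year: yes)

29 days


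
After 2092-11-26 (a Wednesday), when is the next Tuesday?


Current: Wednesday
Target: Tuesday
Days ahead: 6

Next Tuesday: 2092-12-02


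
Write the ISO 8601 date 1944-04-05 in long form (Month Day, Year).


ISO 1944-04-05 parses as year=1944, month=04, day=05
Month 4 -> April

April 5, 1944


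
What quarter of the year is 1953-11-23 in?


Month: November (month 11)
Q1: Jan-Mar, Q2: Apr-Jun, Q3: Jul-Sep, Q4: Oct-Dec

Q4


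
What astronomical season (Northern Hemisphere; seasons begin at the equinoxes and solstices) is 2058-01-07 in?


Date: January 7
Astronomical Winter (approx.; exact equinox/solstice day varies by year): December 21 to March 19
January 7 falls within the Winter window

Winter


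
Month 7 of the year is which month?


Month 7 of 12

July


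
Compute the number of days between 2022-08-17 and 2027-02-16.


From 2022-08-17 to 2027-02-16
2022-08-17: days before August = 31 + 28 + 31 + 30 + 31 + 30 + 31 = 212 (2022 is not a leap year); day of year = 212 + 17 = 229
2027-02-16: days before February = 31; day of year = 31 + 16 = 47
Rest of 2022: 365 - 229 = 136
Full years 2023 (365), 2024 (366), 2025 (365), 2026 (365): 1461
Total = 136 + 1461 + 47 = 1644

1644 days


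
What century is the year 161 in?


Century = (year - 1) // 100 + 1
= (161 - 1) // 100 + 1
= 160 // 100 + 1
= 1 + 1

2nd century


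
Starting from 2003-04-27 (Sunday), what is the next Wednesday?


Current: Sunday
Target: Wednesday
Days ahead: 3

Next Wednesday: 2003-04-30


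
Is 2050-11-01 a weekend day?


Anchor: Jan 1, 2050. With p = 2050 - 1 = 2049: (p + p//4 - p//100 + p//400) mod 7 = (2049 + 512 - 20 + 5) mod 7 = 2546 mod 7 = 5 -> Saturday (Mon=0 ... Sun=6)
Day of year: 305; offset = 304
Weekday index = (5 + 304) mod 7 = 1 -> Tuesday
Weekend days: Saturday, Sunday

No


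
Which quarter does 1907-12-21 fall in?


Month: December (month 12)
Q1: Jan-Mar, Q2: Apr-Jun, Q3: Jul-Sep, Q4: Oct-Dec

Q4


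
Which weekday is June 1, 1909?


Target: June 1, 1909
Anchor: Jan 1, 1909. With p = 1909 - 1 = 1908: (p + p//4 - p//100 + p//400) mod 7 = (1908 + 477 - 19 + 4) mod 7 = 2370 mod 7 = 4 -> Friday (Mon=0 ... Sun=6)
Days before June (Jan-May): 151 days
Weekday index = (4 + 151) mod 7 = 1

Tuesday
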